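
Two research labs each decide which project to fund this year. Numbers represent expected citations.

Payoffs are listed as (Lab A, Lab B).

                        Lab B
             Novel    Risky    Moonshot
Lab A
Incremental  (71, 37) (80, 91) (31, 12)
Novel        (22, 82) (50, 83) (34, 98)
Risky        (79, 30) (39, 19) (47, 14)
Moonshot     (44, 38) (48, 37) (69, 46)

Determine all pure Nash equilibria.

Lab A against Novel: payoffs 71, 22, 79, 44 → best response Risky.
Lab A against Risky: payoffs 80, 50, 39, 48 → best response Incremental.
Lab A against Moonshot: payoffs 31, 34, 47, 69 → best response Moonshot.
Lab B against Incremental: payoffs 37, 91, 12 → best response Risky.
Lab B against Novel: payoffs 82, 83, 98 → best response Moonshot.
Lab B against Risky: payoffs 30, 19, 14 → best response Novel.
Lab B against Moonshot: payoffs 38, 37, 46 → best response Moonshot.
Mutual best responses: (Incremental, Risky); (Risky, Novel); (Moonshot, Moonshot).

(Incremental, Risky) and (Risky, Novel) and (Moonshot, Moonshot)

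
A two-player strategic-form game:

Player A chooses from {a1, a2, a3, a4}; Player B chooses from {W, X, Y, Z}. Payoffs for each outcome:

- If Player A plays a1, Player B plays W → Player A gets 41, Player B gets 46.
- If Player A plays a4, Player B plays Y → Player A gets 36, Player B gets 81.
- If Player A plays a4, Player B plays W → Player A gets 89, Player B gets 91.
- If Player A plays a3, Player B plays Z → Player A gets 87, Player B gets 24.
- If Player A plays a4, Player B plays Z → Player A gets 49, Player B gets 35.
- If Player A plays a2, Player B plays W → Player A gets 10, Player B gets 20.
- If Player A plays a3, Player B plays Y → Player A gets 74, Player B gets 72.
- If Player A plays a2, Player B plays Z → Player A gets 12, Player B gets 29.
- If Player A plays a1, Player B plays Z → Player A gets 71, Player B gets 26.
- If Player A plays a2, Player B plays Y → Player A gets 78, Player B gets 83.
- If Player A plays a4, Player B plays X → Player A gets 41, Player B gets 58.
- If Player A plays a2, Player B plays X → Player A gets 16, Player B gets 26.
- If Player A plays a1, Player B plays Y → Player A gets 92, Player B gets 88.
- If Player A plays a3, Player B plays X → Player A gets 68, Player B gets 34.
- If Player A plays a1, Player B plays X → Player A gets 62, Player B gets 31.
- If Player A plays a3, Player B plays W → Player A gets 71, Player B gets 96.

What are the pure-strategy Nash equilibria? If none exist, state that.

(a1, Y) and (a4, W)

For each player, find the best response to each opponent profile; mutual best responses are the pure NE.
Player A against W: payoffs 41, 10, 71, 89 → best response a4.
Player A against X: payoffs 62, 16, 68, 41 → best response a3.
Player A against Y: payoffs 92, 78, 74, 36 → best response a1.
Player A against Z: payoffs 71, 12, 87, 49 → best response a3.
Player B against a1: payoffs 46, 31, 88, 26 → best response Y.
Player B against a2: payoffs 20, 26, 83, 29 → best response Y.
Player B against a3: payoffs 96, 34, 72, 24 → best response W.
Player B against a4: payoffs 91, 58, 81, 35 → best response W.
Mutual best responses: (a1, Y); (a4, W).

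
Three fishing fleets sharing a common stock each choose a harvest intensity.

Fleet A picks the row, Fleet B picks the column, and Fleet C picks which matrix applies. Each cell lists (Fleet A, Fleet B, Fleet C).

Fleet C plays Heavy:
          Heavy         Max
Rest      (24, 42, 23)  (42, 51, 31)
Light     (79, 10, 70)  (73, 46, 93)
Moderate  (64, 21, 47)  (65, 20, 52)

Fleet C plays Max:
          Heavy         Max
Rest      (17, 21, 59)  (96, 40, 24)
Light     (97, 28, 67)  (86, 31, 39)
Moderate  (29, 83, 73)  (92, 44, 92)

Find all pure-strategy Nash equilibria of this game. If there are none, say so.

Fleet A against (Heavy, Heavy): payoffs 24, 79, 64 → best response Light.
Fleet A against (Heavy, Max): payoffs 17, 97, 29 → best response Light.
Fleet A against (Max, Heavy): payoffs 42, 73, 65 → best response Light.
Fleet A against (Max, Max): payoffs 96, 86, 92 → best response Rest.
Fleet B against (Rest, Heavy): payoffs 42, 51 → best response Max.
Fleet B against (Rest, Max): payoffs 21, 40 → best response Max.
Fleet B against (Light, Heavy): payoffs 10, 46 → best response Max.
Fleet B against (Light, Max): payoffs 28, 31 → best response Max.
Fleet B against (Moderate, Heavy): payoffs 21, 20 → best response Heavy.
Fleet B against (Moderate, Max): payoffs 83, 44 → best response Heavy.
Fleet C against (Rest, Heavy): payoffs 23, 59 → best response Max.
Fleet C against (Rest, Max): payoffs 31, 24 → best response Heavy.
Fleet C against (Light, Heavy): payoffs 70, 67 → best response Heavy.
Fleet C against (Light, Max): payoffs 93, 39 → best response Heavy.
Fleet C against (Moderate, Heavy): payoffs 47, 73 → best response Max.
Fleet C against (Moderate, Max): payoffs 52, 92 → best response Max.
Mutual best responses: (Light, Max, Heavy).

The unique pure-strategy Nash equilibrium is (Light, Max, Heavy).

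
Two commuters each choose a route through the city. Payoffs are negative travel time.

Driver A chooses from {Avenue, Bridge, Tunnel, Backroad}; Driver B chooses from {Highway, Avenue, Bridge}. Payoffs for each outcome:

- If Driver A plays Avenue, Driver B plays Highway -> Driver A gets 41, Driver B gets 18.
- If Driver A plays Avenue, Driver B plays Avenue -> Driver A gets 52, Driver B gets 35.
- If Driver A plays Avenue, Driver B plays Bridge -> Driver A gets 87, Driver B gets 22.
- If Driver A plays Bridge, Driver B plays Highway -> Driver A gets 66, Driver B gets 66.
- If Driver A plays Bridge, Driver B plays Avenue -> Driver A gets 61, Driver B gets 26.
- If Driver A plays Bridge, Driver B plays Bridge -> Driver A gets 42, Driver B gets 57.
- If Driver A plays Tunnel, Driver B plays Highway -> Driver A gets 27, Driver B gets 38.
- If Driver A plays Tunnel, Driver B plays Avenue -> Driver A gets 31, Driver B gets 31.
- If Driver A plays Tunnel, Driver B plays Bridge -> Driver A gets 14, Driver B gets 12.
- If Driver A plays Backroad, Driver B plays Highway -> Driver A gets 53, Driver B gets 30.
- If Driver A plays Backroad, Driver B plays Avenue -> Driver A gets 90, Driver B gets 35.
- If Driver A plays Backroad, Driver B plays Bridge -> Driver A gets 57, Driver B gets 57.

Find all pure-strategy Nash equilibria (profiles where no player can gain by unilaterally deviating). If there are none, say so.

Pure NE: (Bridge, Highway)

Driver A against Highway: payoffs 41, 66, 27, 53 → best response Bridge.
Driver A against Avenue: payoffs 52, 61, 31, 90 → best response Backroad.
Driver A against Bridge: payoffs 87, 42, 14, 57 → best response Avenue.
Driver B against Avenue: payoffs 18, 35, 22 → best response Avenue.
Driver B against Bridge: payoffs 66, 26, 57 → best response Highway.
Driver B against Tunnel: payoffs 38, 31, 12 → best response Highway.
Driver B against Backroad: payoffs 30, 35, 57 → best response Bridge.
Mutual best responses: (Bridge, Highway).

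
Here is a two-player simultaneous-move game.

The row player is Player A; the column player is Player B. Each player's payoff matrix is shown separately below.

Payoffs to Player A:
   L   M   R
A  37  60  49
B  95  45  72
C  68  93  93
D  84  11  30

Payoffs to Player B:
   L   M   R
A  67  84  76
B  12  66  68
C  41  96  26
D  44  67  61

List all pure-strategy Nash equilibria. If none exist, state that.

For each player, find the best response to each opponent profile; mutual best responses are the pure NE.
Player A against L: payoffs 37, 95, 68, 84 → best response B.
Player A against M: payoffs 60, 45, 93, 11 → best response C.
Player A against R: payoffs 49, 72, 93, 30 → best response C.
Player B against A: payoffs 67, 84, 76 → best response M.
Player B against B: payoffs 12, 66, 68 → best response R.
Player B against C: payoffs 41, 96, 26 → best response M.
Player B against D: payoffs 44, 67, 61 → best response M.
Mutual best responses: (C, M).

Pure NE: (C, M)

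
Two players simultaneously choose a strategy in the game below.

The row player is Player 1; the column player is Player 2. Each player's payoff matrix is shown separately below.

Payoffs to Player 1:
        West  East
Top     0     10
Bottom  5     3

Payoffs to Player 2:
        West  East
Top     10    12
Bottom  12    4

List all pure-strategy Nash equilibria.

(Top, East); (Bottom, West)

Player 1 against West: payoffs 0, 5 → best response Bottom.
Player 1 against East: payoffs 10, 3 → best response Top.
Player 2 against Top: payoffs 10, 12 → best response East.
Player 2 against Bottom: payoffs 12, 4 → best response West.
Mutual best responses: (Top, East); (Bottom, West).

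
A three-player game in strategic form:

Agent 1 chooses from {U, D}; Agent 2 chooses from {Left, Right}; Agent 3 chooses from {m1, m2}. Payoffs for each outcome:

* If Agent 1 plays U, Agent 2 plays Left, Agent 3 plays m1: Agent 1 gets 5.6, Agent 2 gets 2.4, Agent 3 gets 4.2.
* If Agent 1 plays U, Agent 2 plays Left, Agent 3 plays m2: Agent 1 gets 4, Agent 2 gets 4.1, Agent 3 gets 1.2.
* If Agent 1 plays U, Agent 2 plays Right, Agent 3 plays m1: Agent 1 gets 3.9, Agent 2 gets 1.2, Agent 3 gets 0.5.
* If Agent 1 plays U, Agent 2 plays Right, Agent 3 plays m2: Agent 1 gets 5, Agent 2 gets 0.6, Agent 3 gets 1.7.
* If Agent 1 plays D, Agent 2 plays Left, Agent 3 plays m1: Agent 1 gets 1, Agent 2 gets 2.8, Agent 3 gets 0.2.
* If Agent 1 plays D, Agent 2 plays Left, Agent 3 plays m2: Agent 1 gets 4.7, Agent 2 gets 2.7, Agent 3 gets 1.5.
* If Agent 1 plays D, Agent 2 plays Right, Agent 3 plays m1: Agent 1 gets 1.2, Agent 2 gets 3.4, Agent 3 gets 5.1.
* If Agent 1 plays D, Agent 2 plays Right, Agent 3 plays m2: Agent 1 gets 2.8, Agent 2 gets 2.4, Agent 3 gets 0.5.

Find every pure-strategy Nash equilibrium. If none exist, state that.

For each strategy profile, look for a profitable unilateral deviation.
(U, Left, m1): Agent 1 gets 5.6, best alternative 1; Agent 2 gets 2.4, best alternative 1.2; Agent 3 gets 4.2, best alternative 1.2. No profitable deviation — NE.
(U, Left, m2): Agent 1 can switch to D (4 → 4.7). Not NE.
(U, Right, m1): Agent 2 can switch to Left (1.2 → 2.4). Not NE.
(U, Right, m2): Agent 2 can switch to Left (0.6 → 4.1). Not NE.
(D, Left, m1): Agent 1 can switch to U (1 → 5.6). Not NE.
(D, Left, m2): Agent 1 gets 4.7, best alternative 4; Agent 2 gets 2.7, best alternative 2.4; Agent 3 gets 1.5, best alternative 0.2. No profitable deviation — NE.
(D, Right, m1): Agent 1 can switch to U (1.2 → 3.9). Not NE.
(D, Right, m2): Agent 1 can switch to U (2.8 → 5). Not NE.

(U, Left, m1) and (D, Left, m2)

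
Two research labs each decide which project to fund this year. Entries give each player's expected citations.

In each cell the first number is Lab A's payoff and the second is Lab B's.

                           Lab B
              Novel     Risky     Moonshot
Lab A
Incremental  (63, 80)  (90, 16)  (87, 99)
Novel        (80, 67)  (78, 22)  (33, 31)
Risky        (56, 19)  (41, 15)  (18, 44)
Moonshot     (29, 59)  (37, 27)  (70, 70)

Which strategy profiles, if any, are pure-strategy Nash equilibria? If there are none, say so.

For each player, find the best response to each opponent profile; mutual best responses are the pure NE.
Lab A against Novel: payoffs 63, 80, 56, 29 → best response Novel.
Lab A against Risky: payoffs 90, 78, 41, 37 → best response Incremental.
Lab A against Moonshot: payoffs 87, 33, 18, 70 → best response Incremental.
Lab B against Incremental: payoffs 80, 16, 99 → best response Moonshot.
Lab B against Novel: payoffs 67, 22, 31 → best response Novel.
Lab B against Risky: payoffs 19, 15, 44 → best response Moonshot.
Lab B against Moonshot: payoffs 59, 27, 70 → best response Moonshot.
Mutual best responses: (Incremental, Moonshot); (Novel, Novel).

Pure-strategy Nash equilibria: (Incremental, Moonshot); (Novel, Novel)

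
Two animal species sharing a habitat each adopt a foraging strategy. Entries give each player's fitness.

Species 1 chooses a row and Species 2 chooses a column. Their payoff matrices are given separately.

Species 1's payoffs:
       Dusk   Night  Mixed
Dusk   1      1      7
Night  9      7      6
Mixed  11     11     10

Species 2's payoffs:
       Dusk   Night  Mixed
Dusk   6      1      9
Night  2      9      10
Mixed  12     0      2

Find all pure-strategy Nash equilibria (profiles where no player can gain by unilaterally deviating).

(Mixed, Dusk)

(Dusk, Dusk): Species 1 can switch to Night (1 → 9). Not NE.
(Dusk, Night): Species 1 can switch to Night (1 → 7). Not NE.
(Dusk, Mixed): Species 1 can switch to Mixed (7 → 10). Not NE.
(Night, Dusk): Species 1 can switch to Mixed (9 → 11). Not NE.
(Night, Night): Species 1 can switch to Mixed (7 → 11). Not NE.
(Night, Mixed): Species 1 can switch to Dusk (6 → 7). Not NE.
(Mixed, Dusk): Species 1 gets 11, best alternative 9; Species 2 gets 12, best alternative 2. No profitable deviation — NE.
(The remaining 2 profiles each have a profitable deviation by the same check.)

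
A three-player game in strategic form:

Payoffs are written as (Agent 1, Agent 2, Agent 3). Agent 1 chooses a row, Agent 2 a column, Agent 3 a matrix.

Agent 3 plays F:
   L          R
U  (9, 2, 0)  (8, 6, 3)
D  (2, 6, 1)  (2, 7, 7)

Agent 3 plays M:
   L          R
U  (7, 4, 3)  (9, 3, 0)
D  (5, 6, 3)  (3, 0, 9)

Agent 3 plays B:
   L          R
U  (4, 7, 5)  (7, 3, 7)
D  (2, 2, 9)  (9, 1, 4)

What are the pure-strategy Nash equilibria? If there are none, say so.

The unique pure-strategy Nash equilibrium is (U, L, B).

Agent 1 against (L, F): payoffs 9, 2 → best response U.
Agent 1 against (L, M): payoffs 7, 5 → best response U.
Agent 1 against (L, B): payoffs 4, 2 → best response U.
Agent 1 against (R, F): payoffs 8, 2 → best response U.
Agent 1 against (R, M): payoffs 9, 3 → best response U.
Agent 1 against (R, B): payoffs 7, 9 → best response D.
Agent 2 against (U, F): payoffs 2, 6 → best response R.
Agent 2 against (U, M): payoffs 4, 3 → best response L.
Agent 2 against (U, B): payoffs 7, 3 → best response L.
Agent 2 against (D, F): payoffs 6, 7 → best response R.
Agent 2 against (D, M): payoffs 6, 0 → best response L.
Agent 2 against (D, B): payoffs 2, 1 → best response L.
Agent 3 against (U, L): payoffs 0, 3, 5 → best response B.
Agent 3 against (U, R): payoffs 3, 0, 7 → best response B.
Agent 3 against (D, L): payoffs 1, 3, 9 → best response B.
Agent 3 against (D, R): payoffs 7, 9, 4 → best response M.
Mutual best responses: (U, L, B).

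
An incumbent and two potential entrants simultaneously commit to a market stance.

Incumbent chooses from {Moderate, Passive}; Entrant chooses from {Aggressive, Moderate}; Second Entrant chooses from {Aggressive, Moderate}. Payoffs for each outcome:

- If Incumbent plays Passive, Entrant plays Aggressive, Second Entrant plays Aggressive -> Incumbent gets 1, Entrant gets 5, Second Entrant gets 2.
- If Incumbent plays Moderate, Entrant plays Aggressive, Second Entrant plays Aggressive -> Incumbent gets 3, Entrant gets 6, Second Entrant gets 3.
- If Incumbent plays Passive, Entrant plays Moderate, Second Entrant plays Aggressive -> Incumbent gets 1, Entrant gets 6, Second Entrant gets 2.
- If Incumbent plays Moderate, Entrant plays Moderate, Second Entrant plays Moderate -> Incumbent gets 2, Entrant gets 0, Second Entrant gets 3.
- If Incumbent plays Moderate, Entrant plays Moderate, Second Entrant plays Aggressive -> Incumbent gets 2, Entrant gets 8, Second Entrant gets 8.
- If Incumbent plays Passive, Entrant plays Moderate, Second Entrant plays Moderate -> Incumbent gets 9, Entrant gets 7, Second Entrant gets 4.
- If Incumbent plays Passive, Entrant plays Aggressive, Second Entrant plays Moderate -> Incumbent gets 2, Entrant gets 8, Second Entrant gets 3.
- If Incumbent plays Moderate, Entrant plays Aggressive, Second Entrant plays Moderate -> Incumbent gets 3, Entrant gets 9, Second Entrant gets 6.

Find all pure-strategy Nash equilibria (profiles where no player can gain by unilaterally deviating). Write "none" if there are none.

Incumbent against (Aggressive, Aggressive): payoffs 3, 1 → best response Moderate.
Incumbent against (Aggressive, Moderate): payoffs 3, 2 → best response Moderate.
Incumbent against (Moderate, Aggressive): payoffs 2, 1 → best response Moderate.
Incumbent against (Moderate, Moderate): payoffs 2, 9 → best response Passive.
Entrant against (Moderate, Aggressive): payoffs 6, 8 → best response Moderate.
Entrant against (Moderate, Moderate): payoffs 9, 0 → best response Aggressive.
Entrant against (Passive, Aggressive): payoffs 5, 6 → best response Moderate.
Entrant against (Passive, Moderate): payoffs 8, 7 → best response Aggressive.
Second Entrant against (Moderate, Aggressive): payoffs 3, 6 → best response Moderate.
Second Entrant against (Moderate, Moderate): payoffs 8, 3 → best response Aggressive.
Second Entrant against (Passive, Aggressive): payoffs 2, 3 → best response Moderate.
Second Entrant against (Passive, Moderate): payoffs 2, 4 → best response Moderate.
Mutual best responses: (Moderate, Aggressive, Moderate); (Moderate, Moderate, Aggressive).

(Moderate, Aggressive, Moderate); (Moderate, Moderate, Aggressive)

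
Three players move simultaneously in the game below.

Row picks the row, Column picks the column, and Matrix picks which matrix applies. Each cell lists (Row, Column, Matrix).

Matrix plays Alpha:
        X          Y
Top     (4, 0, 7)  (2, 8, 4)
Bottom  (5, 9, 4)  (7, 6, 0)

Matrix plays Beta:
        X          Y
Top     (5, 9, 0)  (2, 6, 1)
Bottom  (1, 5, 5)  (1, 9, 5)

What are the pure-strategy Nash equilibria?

Row against (X, Alpha): payoffs 4, 5 → best response Bottom.
Row against (X, Beta): payoffs 5, 1 → best response Top.
Row against (Y, Alpha): payoffs 2, 7 → best response Bottom.
Row against (Y, Beta): payoffs 2, 1 → best response Top.
Column against (Top, Alpha): payoffs 0, 8 → best response Y.
Column against (Top, Beta): payoffs 9, 6 → best response X.
Column against (Bottom, Alpha): payoffs 9, 6 → best response X.
Column against (Bottom, Beta): payoffs 5, 9 → best response Y.
Matrix against (Top, X): payoffs 7, 0 → best response Alpha.
Matrix against (Top, Y): payoffs 4, 1 → best response Alpha.
Matrix against (Bottom, X): payoffs 4, 5 → best response Beta.
Matrix against (Bottom, Y): payoffs 0, 5 → best response Beta.
No profile is a mutual best response for all players.

none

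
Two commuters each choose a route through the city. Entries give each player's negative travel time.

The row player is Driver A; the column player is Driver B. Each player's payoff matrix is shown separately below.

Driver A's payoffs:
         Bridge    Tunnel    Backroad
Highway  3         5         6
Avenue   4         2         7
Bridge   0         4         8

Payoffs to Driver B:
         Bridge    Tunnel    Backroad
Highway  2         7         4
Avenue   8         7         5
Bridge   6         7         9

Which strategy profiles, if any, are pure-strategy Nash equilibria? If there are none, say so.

For each player, find the best response to each opponent profile; mutual best responses are the pure NE.
Driver A against Bridge: payoffs 3, 4, 0 → best response Avenue.
Driver A against Tunnel: payoffs 5, 2, 4 → best response Highway.
Driver A against Backroad: payoffs 6, 7, 8 → best response Bridge.
Driver B against Highway: payoffs 2, 7, 4 → best response Tunnel.
Driver B against Avenue: payoffs 8, 7, 5 → best response Bridge.
Driver B against Bridge: payoffs 6, 7, 9 → best response Backroad.
Mutual best responses: (Highway, Tunnel); (Avenue, Bridge); (Bridge, Backroad).

Pure-strategy Nash equilibria: (Highway, Tunnel); (Avenue, Bridge); (Bridge, Backroad)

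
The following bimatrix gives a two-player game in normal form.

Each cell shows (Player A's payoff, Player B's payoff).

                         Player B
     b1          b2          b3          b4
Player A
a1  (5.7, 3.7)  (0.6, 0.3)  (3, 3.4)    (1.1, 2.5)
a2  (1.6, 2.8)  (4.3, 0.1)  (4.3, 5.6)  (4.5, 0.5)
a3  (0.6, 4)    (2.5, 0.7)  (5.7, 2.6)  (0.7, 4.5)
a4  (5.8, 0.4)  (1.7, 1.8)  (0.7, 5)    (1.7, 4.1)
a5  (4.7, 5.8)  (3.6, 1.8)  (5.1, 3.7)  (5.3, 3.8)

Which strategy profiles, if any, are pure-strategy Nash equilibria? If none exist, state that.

Mark each player's best response to every combination of opponents' strategies; a profile where every player is best-responding is a pure Nash equilibrium.
Player A against b1: payoffs 5.7, 1.6, 0.6, 5.8, 4.7 → best response a4.
Player A against b2: payoffs 0.6, 4.3, 2.5, 1.7, 3.6 → best response a2.
Player A against b3: payoffs 3, 4.3, 5.7, 0.7, 5.1 → best response a3.
Player A against b4: payoffs 1.1, 4.5, 0.7, 1.7, 5.3 → best response a5.
Player B against a1: payoffs 3.7, 0.3, 3.4, 2.5 → best response b1.
Player B against a2: payoffs 2.8, 0.1, 5.6, 0.5 → best response b3.
Player B against a3: payoffs 4, 0.7, 2.6, 4.5 → best response b4.
Player B against a4: payoffs 0.4, 1.8, 5, 4.1 → best response b3.
Player B against a5: payoffs 5.8, 1.8, 3.7, 3.8 → best response b1.
No profile is a mutual best response for all players.

none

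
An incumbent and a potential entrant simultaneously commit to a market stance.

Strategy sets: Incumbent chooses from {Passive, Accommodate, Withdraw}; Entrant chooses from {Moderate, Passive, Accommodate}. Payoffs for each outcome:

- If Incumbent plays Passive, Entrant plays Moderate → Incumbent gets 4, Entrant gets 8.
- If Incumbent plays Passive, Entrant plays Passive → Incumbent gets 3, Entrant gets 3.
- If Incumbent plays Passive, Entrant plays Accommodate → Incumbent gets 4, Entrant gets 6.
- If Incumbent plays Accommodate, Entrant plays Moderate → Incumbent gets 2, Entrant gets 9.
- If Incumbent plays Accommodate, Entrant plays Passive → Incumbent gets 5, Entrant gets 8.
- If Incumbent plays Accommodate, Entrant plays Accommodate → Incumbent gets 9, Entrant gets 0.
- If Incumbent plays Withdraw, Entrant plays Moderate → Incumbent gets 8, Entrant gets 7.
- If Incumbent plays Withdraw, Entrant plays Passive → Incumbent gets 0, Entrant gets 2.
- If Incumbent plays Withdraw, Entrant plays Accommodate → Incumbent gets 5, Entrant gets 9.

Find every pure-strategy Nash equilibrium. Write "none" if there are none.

For each player, find the best response to each opponent profile; mutual best responses are the pure NE.
Incumbent against Moderate: payoffs 4, 2, 8 → best response Withdraw.
Incumbent against Passive: payoffs 3, 5, 0 → best response Accommodate.
Incumbent against Accommodate: payoffs 4, 9, 5 → best response Accommodate.
Entrant against Passive: payoffs 8, 3, 6 → best response Moderate.
Entrant against Accommodate: payoffs 9, 8, 0 → best response Moderate.
Entrant against Withdraw: payoffs 7, 2, 9 → best response Accommodate.
No profile is a mutual best response for all players.

none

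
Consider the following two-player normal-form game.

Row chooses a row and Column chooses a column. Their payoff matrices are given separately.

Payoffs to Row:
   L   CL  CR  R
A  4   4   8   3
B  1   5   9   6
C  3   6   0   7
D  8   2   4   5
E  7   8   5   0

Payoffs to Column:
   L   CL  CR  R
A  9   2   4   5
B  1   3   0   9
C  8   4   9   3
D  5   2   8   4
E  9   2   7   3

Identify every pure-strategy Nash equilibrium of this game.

No pure-strategy Nash equilibrium.

Check each profile: it is a Nash equilibrium iff no player can strictly gain by switching unilaterally.
(A, L): Row can switch to D (4 → 8). Not NE.
(A, CL): Row can switch to B (4 → 5). Not NE.
(A, CR): Row can switch to B (8 → 9). Not NE.
(A, R): Row can switch to B (3 → 6). Not NE.
(B, L): Row can switch to A (1 → 4). Not NE.
(B, CL): Row can switch to C (5 → 6). Not NE.
(B, CR): Column can switch to L (0 → 1). Not NE.
(B, R): Row can switch to C (6 → 7). Not NE.
(The remaining 12 profiles each have a profitable deviation by the same check.)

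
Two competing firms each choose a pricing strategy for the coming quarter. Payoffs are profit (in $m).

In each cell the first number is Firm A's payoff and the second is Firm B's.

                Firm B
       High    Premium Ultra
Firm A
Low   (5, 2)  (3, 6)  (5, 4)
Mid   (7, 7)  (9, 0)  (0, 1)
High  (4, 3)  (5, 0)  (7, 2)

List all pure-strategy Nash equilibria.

Pure NE: (Mid, High)

(Low, High): Firm A can switch to Mid (5 → 7). Not NE.
(Low, Premium): Firm A can switch to Mid (3 → 9). Not NE.
(Low, Ultra): Firm A can switch to High (5 → 7). Not NE.
(Mid, High): Firm A gets 7, best alternative 5; Firm B gets 7, best alternative 1. No profitable deviation — NE.
(Mid, Premium): Firm B can switch to High (0 → 7). Not NE.
(Mid, Ultra): Firm A can switch to Low (0 → 5). Not NE.
(High, High): Firm A can switch to Low (4 → 5). Not NE.
(High, Premium): Firm A can switch to Mid (5 → 9). Not NE.
(High, Ultra): Firm B can switch to High (2 → 3). Not NE.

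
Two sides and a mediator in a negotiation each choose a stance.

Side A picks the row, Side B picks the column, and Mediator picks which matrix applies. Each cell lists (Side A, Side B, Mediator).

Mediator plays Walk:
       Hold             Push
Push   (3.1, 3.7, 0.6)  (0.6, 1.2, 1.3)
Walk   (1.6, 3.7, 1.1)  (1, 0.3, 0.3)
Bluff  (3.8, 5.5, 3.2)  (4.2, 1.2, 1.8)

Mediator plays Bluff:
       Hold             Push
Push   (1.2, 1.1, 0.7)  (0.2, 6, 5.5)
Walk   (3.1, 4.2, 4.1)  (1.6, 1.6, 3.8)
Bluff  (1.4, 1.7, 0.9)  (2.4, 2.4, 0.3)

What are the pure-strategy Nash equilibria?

The pure Nash equilibria are (Walk, Hold, Bluff); (Bluff, Hold, Walk).

(Push, Hold, Walk): Side A can switch to Bluff (3.1 → 3.8). Not NE.
(Push, Hold, Bluff): Side A can switch to Walk (1.2 → 3.1). Not NE.
(Push, Push, Walk): Side A can switch to Walk (0.6 → 1). Not NE.
(Push, Push, Bluff): Side A can switch to Walk (0.2 → 1.6). Not NE.
(Walk, Hold, Walk): Side A can switch to Push (1.6 → 3.1). Not NE.
(Walk, Hold, Bluff): Side A gets 3.1, best alternative 1.4; Side B gets 4.2, best alternative 1.6; Mediator gets 4.1, best alternative 1.1. No profitable deviation — NE.
(Walk, Push, Walk): Side A can switch to Bluff (1 → 4.2). Not NE.
(Bluff, Hold, Walk): Side A gets 3.8, best alternative 3.1; Side B gets 5.5, best alternative 1.2; Mediator gets 3.2, best alternative 0.9. No profitable deviation — NE.
(The remaining 4 profiles each have a profitable deviation by the same check.)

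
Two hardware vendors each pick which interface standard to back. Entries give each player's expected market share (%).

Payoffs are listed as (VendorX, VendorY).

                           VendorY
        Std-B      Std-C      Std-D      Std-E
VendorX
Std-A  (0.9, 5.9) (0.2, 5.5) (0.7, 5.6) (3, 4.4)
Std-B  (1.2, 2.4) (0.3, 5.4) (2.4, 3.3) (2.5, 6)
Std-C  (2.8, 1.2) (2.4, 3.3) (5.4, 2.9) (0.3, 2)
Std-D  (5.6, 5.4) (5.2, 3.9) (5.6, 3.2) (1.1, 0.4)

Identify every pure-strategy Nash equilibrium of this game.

(Std-D, Std-B)

VendorX against Std-B: payoffs 0.9, 1.2, 2.8, 5.6 → best response Std-D.
VendorX against Std-C: payoffs 0.2, 0.3, 2.4, 5.2 → best response Std-D.
VendorX against Std-D: payoffs 0.7, 2.4, 5.4, 5.6 → best response Std-D.
VendorX against Std-E: payoffs 3, 2.5, 0.3, 1.1 → best response Std-A.
VendorY against Std-A: payoffs 5.9, 5.5, 5.6, 4.4 → best response Std-B.
VendorY against Std-B: payoffs 2.4, 5.4, 3.3, 6 → best response Std-E.
VendorY against Std-C: payoffs 1.2, 3.3, 2.9, 2 → best response Std-C.
VendorY against Std-D: payoffs 5.4, 3.9, 3.2, 0.4 → best response Std-B.
Mutual best responses: (Std-D, Std-B).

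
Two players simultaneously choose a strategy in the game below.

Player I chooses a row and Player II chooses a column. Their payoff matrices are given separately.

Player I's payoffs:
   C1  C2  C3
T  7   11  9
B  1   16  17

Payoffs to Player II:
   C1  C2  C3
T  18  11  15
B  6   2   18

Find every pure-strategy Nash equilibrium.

Pure-strategy Nash equilibria: (T, C1); (B, C3)

For each strategy profile, look for a profitable unilateral deviation.
(T, C1): Player I gets 7, best alternative 1; Player II gets 18, best alternative 15. No profitable deviation — NE.
(T, C2): Player I can switch to B (11 → 16). Not NE.
(T, C3): Player I can switch to B (9 → 17). Not NE.
(B, C1): Player I can switch to T (1 → 7). Not NE.
(B, C2): Player II can switch to C1 (2 → 6). Not NE.
(B, C3): Player I gets 17, best alternative 9; Player II gets 18, best alternative 6. No profitable deviation — NE.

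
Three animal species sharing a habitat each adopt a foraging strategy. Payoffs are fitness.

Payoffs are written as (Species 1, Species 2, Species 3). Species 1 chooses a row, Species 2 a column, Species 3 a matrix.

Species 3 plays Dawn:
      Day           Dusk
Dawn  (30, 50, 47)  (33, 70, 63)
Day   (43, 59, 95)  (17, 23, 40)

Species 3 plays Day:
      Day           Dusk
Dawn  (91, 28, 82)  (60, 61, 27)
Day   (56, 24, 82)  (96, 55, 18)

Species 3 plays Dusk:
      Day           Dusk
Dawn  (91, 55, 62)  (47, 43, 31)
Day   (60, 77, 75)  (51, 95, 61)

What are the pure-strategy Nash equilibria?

(Dawn, Dusk, Dawn) and (Day, Day, Dawn) and (Day, Dusk, Dusk)

For each strategy profile, look for a profitable unilateral deviation.
(Dawn, Day, Dawn): Species 1 can switch to Day (30 → 43). Not NE.
(Dawn, Day, Day): Species 2 can switch to Dusk (28 → 61). Not NE.
(Dawn, Day, Dusk): Species 3 can switch to Day (62 → 82). Not NE.
(Dawn, Dusk, Dawn): Species 1 gets 33, best alternative 17; Species 2 gets 70, best alternative 50; Species 3 gets 63, best alternative 31. No profitable deviation — NE.
(Dawn, Dusk, Day): Species 1 can switch to Day (60 → 96). Not NE.
(Dawn, Dusk, Dusk): Species 1 can switch to Day (47 → 51). Not NE.
(Day, Day, Dawn): Species 1 gets 43, best alternative 30; Species 2 gets 59, best alternative 23; Species 3 gets 95, best alternative 82. No profitable deviation — NE.
(Day, Day, Day): Species 1 can switch to Dawn (56 → 91). Not NE.
(Day, Day, Dusk): Species 1 can switch to Dawn (60 → 91). Not NE.
(Day, Dusk, Dawn): Species 1 can switch to Dawn (17 → 33). Not NE.
(Day, Dusk, Day): Species 3 can switch to Dawn (18 → 40). Not NE.
(Day, Dusk, Dusk): Species 1 gets 51, best alternative 47; Species 2 gets 95, best alternative 77; Species 3 gets 61, best alternative 40. No profitable deviation — NE.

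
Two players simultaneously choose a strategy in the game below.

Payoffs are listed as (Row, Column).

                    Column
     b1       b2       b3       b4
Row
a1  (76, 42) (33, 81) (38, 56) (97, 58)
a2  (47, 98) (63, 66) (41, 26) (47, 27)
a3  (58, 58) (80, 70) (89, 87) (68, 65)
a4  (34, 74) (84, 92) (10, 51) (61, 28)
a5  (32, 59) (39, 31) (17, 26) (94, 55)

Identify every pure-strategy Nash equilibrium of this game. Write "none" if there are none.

For each strategy profile, look for a profitable unilateral deviation.
(a1, b1): Column can switch to b2 (42 → 81). Not NE.
(a1, b2): Row can switch to a2 (33 → 63). Not NE.
(a1, b3): Row can switch to a2 (38 → 41). Not NE.
(a1, b4): Column can switch to b2 (58 → 81). Not NE.
(a2, b1): Row can switch to a1 (47 → 76). Not NE.
(a2, b2): Row can switch to a3 (63 → 80). Not NE.
(a2, b3): Row can switch to a3 (41 → 89). Not NE.
(a2, b4): Row can switch to a1 (47 → 97). Not NE.
(a3, b3): Row gets 89, best alternative 41; Column gets 87, best alternative 70. No profitable deviation — NE.
(a4, b2): Row gets 84, best alternative 80; Column gets 92, best alternative 74. No profitable deviation — NE.
(The remaining 10 profiles each have a profitable deviation by the same check.)

Pure-strategy Nash equilibria: (a3, b3) and (a4, b2)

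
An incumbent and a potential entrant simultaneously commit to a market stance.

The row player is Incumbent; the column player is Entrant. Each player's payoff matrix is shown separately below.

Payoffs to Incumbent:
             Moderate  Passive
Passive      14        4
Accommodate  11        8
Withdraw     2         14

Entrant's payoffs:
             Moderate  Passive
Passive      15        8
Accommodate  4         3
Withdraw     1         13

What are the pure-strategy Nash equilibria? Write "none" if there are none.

(Passive, Moderate), (Withdraw, Passive)

Incumbent against Moderate: payoffs 14, 11, 2 → best response Passive.
Incumbent against Passive: payoffs 4, 8, 14 → best response Withdraw.
Entrant against Passive: payoffs 15, 8 → best response Moderate.
Entrant against Accommodate: payoffs 4, 3 → best response Moderate.
Entrant against Withdraw: payoffs 1, 13 → best response Passive.
Mutual best responses: (Passive, Moderate); (Withdraw, Passive).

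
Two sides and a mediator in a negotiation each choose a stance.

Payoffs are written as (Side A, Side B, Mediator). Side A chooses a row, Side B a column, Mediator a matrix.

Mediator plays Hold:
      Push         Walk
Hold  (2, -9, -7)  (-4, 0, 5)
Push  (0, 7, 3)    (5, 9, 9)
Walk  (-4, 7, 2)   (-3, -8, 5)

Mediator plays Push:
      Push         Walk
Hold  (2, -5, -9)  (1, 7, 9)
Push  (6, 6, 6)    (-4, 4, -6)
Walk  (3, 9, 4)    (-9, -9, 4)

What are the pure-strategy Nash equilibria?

(Hold, Walk, Push); (Push, Push, Push); (Push, Walk, Hold)

(Hold, Push, Hold): Side B can switch to Walk (-9 → 0). Not NE.
(Hold, Push, Push): Side A can switch to Push (2 → 6). Not NE.
(Hold, Walk, Hold): Side A can switch to Push (-4 → 5). Not NE.
(Hold, Walk, Push): Side A gets 1, best alternative -4; Side B gets 7, best alternative -5; Mediator gets 9, best alternative 5. No profitable deviation — NE.
(Push, Push, Hold): Side A can switch to Hold (0 → 2). Not NE.
(Push, Push, Push): Side A gets 6, best alternative 3; Side B gets 6, best alternative 4; Mediator gets 6, best alternative 3. No profitable deviation — NE.
(Push, Walk, Hold): Side A gets 5, best alternative -3; Side B gets 9, best alternative 7; Mediator gets 9, best alternative -6. No profitable deviation — NE.
(Push, Walk, Push): Side A can switch to Hold (-4 → 1). Not NE.
(Walk, Push, Hold): Side A can switch to Hold (-4 → 2). Not NE.
(Walk, Push, Push): Side A can switch to Push (3 → 6). Not NE.
(Walk, Walk, Hold): Side A can switch to Push (-3 → 5). Not NE.
(Walk, Walk, Push): Side A can switch to Hold (-9 → 1). Not NE.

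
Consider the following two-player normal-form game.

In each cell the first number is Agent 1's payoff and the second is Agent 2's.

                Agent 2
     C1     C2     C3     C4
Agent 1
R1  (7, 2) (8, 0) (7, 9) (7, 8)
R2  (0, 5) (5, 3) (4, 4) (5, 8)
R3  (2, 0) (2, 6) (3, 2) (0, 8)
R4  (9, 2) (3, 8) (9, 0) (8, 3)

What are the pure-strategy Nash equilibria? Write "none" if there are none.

(R1, C1): Agent 1 can switch to R4 (7 → 9). Not NE.
(R1, C2): Agent 2 can switch to C1 (0 → 2). Not NE.
(R1, C3): Agent 1 can switch to R4 (7 → 9). Not NE.
(R1, C4): Agent 1 can switch to R4 (7 → 8). Not NE.
(R2, C1): Agent 1 can switch to R1 (0 → 7). Not NE.
(R2, C2): Agent 1 can switch to R1 (5 → 8). Not NE.
(R2, C3): Agent 1 can switch to R1 (4 → 7). Not NE.
(R2, C4): Agent 1 can switch to R1 (5 → 7). Not NE.
(R3, C1): Agent 1 can switch to R1 (2 → 7). Not NE.
(R3, C2): Agent 1 can switch to R1 (2 → 8). Not NE.
(The remaining 6 profiles each have a profitable deviation by the same check.)

No pure-strategy Nash equilibrium.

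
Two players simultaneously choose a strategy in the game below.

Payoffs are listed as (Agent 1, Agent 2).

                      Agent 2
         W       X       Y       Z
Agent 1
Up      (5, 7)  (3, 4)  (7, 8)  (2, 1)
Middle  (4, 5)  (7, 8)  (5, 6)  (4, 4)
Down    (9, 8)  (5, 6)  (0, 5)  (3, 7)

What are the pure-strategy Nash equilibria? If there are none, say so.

The pure Nash equilibria are (Up, Y); (Middle, X); (Down, W).

(Up, W): Agent 1 can switch to Down (5 → 9). Not NE.
(Up, X): Agent 1 can switch to Middle (3 → 7). Not NE.
(Up, Y): Agent 1 gets 7, best alternative 5; Agent 2 gets 8, best alternative 7. No profitable deviation — NE.
(Up, Z): Agent 1 can switch to Middle (2 → 4). Not NE.
(Middle, W): Agent 1 can switch to Up (4 → 5). Not NE.
(Middle, X): Agent 1 gets 7, best alternative 5; Agent 2 gets 8, best alternative 6. No profitable deviation — NE.
(Middle, Y): Agent 1 can switch to Up (5 → 7). Not NE.
(Middle, Z): Agent 2 can switch to W (4 → 5). Not NE.
(Down, W): Agent 1 gets 9, best alternative 5; Agent 2 gets 8, best alternative 7. No profitable deviation — NE.
(Down, X): Agent 1 can switch to Middle (5 → 7). Not NE.
(Down, Y): Agent 1 can switch to Up (0 → 7). Not NE.
(Down, Z): Agent 1 can switch to Middle (3 → 4). Not NE.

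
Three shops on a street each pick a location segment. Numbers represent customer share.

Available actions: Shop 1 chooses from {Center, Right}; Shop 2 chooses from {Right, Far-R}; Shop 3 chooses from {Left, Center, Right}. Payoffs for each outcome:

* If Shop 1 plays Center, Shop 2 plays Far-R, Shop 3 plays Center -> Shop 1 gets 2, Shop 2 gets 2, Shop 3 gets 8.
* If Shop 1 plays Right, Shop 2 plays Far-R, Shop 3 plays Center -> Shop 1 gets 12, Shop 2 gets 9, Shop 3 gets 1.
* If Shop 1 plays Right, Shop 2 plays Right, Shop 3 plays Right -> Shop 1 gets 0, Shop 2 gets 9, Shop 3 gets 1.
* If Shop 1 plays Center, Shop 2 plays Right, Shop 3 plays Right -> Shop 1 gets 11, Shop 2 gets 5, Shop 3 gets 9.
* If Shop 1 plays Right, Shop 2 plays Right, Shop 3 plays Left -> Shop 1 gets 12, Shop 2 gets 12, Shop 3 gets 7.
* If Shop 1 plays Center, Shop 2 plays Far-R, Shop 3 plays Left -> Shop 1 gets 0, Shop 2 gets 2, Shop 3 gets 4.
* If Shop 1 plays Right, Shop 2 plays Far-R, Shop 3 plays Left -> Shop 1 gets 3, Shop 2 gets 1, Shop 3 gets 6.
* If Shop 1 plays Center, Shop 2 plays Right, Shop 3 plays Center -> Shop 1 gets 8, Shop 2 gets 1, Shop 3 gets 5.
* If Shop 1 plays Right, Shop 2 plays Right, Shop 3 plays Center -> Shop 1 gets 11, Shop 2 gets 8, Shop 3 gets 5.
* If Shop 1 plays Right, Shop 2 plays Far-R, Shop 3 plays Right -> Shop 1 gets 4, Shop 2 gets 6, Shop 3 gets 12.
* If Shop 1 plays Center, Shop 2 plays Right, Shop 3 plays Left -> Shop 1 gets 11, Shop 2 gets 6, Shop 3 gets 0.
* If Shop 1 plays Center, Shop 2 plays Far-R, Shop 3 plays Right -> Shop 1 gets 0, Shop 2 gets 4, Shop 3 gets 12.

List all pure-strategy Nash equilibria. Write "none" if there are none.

(Center, Right, Right); (Right, Right, Left)

(Center, Right, Left): Shop 1 can switch to Right (11 → 12). Not NE.
(Center, Right, Center): Shop 1 can switch to Right (8 → 11). Not NE.
(Center, Right, Right): Shop 1 gets 11, best alternative 0; Shop 2 gets 5, best alternative 4; Shop 3 gets 9, best alternative 5. No profitable deviation — NE.
(Center, Far-R, Left): Shop 1 can switch to Right (0 → 3). Not NE.
(Center, Far-R, Center): Shop 1 can switch to Right (2 → 12). Not NE.
(Center, Far-R, Right): Shop 1 can switch to Right (0 → 4). Not NE.
(Right, Right, Left): Shop 1 gets 12, best alternative 11; Shop 2 gets 12, best alternative 1; Shop 3 gets 7, best alternative 5. No profitable deviation — NE.
(Right, Right, Center): Shop 2 can switch to Far-R (8 → 9). Not NE.
(Right, Right, Right): Shop 1 can switch to Center (0 → 11). Not NE.
(Right, Far-R, Left): Shop 2 can switch to Right (1 → 12). Not NE.
(Right, Far-R, Center): Shop 3 can switch to Left (1 → 6). Not NE.
(Right, Far-R, Right): Shop 2 can switch to Right (6 → 9). Not NE.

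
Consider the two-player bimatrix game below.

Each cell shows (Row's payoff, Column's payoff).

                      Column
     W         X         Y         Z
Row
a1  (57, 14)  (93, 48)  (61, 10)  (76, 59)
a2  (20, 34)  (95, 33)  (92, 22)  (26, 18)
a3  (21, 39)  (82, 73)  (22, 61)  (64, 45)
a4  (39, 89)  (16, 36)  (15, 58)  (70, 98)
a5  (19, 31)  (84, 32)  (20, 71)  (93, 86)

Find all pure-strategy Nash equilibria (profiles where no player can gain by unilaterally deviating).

Row against W: payoffs 57, 20, 21, 39, 19 → best response a1.
Row against X: payoffs 93, 95, 82, 16, 84 → best response a2.
Row against Y: payoffs 61, 92, 22, 15, 20 → best response a2.
Row against Z: payoffs 76, 26, 64, 70, 93 → best response a5.
Column against a1: payoffs 14, 48, 10, 59 → best response Z.
Column against a2: payoffs 34, 33, 22, 18 → best response W.
Column against a3: payoffs 39, 73, 61, 45 → best response X.
Column against a4: payoffs 89, 36, 58, 98 → best response Z.
Column against a5: payoffs 31, 32, 71, 86 → best response Z.
Mutual best responses: (a5, Z).

Pure NE: (a5, Z)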